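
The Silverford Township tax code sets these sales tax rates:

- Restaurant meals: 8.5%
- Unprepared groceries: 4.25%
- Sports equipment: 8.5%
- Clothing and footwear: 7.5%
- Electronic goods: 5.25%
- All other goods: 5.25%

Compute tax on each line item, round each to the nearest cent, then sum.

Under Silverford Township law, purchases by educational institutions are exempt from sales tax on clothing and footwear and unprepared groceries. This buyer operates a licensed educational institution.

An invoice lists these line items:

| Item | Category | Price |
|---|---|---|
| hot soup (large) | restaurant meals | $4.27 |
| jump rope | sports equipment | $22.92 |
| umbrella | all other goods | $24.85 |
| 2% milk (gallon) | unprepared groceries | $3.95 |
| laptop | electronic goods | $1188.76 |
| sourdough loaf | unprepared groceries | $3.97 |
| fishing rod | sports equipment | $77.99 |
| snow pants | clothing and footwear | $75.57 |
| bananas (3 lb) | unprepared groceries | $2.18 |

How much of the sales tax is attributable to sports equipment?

Jump rope $22.92: sports equipment → 8.5% → $1.95
Fishing rod $77.99: sports equipment → 8.5% → $6.63
Tax on sports equipment = $1.95 + $6.63 = $8.58

$8.58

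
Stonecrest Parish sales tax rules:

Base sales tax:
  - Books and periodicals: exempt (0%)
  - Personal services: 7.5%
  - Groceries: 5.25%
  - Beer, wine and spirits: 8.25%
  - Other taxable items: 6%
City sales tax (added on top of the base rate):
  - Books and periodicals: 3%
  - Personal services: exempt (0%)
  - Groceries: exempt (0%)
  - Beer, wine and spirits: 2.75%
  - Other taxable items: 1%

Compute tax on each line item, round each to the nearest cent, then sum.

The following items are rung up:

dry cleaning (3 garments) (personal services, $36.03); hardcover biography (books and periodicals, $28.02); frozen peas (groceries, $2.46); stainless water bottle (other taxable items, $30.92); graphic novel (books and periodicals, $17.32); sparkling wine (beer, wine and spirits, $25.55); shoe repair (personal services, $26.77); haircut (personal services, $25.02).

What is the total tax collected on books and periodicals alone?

Hardcover biography $28.02: books and periodicals → 0% + 3% city = 3% → $0.84
Graphic novel $17.32: books and periodicals → 0% + 3% city = 3% → $0.52
Tax on books and periodicals = $0.84 + $0.52 = $1.36

$1.36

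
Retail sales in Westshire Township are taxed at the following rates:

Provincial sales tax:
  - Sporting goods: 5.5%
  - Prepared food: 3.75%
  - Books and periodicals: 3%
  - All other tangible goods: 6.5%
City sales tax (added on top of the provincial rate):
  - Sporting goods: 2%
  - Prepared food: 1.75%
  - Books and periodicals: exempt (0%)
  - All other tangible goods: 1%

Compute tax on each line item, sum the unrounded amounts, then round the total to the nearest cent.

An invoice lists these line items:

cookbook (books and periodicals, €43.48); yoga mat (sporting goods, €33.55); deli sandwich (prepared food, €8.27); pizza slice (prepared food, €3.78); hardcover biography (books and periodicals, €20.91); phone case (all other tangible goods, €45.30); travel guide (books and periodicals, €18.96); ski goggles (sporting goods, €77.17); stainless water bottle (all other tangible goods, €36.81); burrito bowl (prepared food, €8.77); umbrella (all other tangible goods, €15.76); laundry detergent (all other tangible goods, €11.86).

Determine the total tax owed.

Cookbook €43.48: books and periodicals → 3% + 0% city = 3% → €1.3044
Yoga mat €33.55: sporting goods → 5.5% + 2% city = 7.5% → €2.51625
Deli sandwich €8.27: prepared food → 3.75% + 1.75% city = 5.5% → €0.45485
Pizza slice €3.78: prepared food → 3.75% + 1.75% city = 5.5% → €0.2079
Hardcover biography €20.91: books and periodicals → 3% + 0% city = 3% → €0.6273
Phone case €45.30: all other tangible goods → 6.5% + 1% city = 7.5% → €3.3975
Travel guide €18.96: books and periodicals → 3% + 0% city = 3% → €0.5688
Ski goggles €77.17: sporting goods → 5.5% + 2% city = 7.5% → €5.78775
Stainless water bottle €36.81: all other tangible goods → 6.5% + 1% city = 7.5% → €2.76075
Burrito bowl €8.77: prepared food → 3.75% + 1.75% city = 5.5% → €0.48235
Umbrella €15.76: all other tangible goods → 6.5% + 1% city = 7.5% → €1.182
Laundry detergent €11.86: all other tangible goods → 6.5% + 1% city = 7.5% → €0.8895
Unrounded tax sum = €20.17935 → €20.18

€20.18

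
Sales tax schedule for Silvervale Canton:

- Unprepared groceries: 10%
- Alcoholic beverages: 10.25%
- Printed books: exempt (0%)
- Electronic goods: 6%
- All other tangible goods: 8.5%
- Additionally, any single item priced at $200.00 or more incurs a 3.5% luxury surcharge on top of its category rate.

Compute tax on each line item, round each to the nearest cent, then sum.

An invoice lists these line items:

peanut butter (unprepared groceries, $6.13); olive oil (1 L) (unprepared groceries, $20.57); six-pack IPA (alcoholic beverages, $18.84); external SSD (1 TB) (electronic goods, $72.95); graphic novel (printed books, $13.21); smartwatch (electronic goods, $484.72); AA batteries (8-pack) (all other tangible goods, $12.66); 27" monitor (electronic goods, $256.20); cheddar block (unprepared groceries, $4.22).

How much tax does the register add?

Peanut butter $6.13: unprepared groceries → 10% → $0.61
Olive oil (1 L) $20.57: unprepared groceries → 10% → $2.06
Six-pack IPA $18.84: alcoholic beverages → 10.25% → $1.93
External SSD (1 TB) $72.95: electronic goods → 6% → $4.38
Graphic novel $13.21: printed books → 0% → $0.00
Smartwatch $484.72: electronic goods → 6% + 3.5% surcharge = 9.5% → $46.05
AA batteries (8-pack) $12.66: all other tangible goods → 8.5% → $1.08
27" monitor $256.20: electronic goods → 6% + 3.5% surcharge = 9.5% → $24.34
Cheddar block $4.22: unprepared groceries → 10% → $0.42
Total tax = $0.61 + $2.06 + $1.93 + $4.38 + $46.05 + $1.08 + $24.34 + $0.42 = $80.87

$80.87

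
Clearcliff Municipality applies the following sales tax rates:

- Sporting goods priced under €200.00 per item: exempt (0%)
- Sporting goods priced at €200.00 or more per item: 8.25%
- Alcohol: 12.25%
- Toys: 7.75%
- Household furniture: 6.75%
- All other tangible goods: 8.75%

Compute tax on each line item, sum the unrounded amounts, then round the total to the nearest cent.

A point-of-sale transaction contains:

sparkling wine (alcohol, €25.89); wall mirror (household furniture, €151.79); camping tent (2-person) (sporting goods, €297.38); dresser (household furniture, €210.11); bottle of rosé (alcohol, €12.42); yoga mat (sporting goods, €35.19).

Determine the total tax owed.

Sparkling wine €25.89: alcohol → 12.25% → €3.171525
Wall mirror €151.79: household furniture → 6.75% → €10.245825
Camping tent (2-person) €297.38: sporting goods, €200.00 or more → 8.25% → €24.53385
Dresser €210.11: household furniture → 6.75% → €14.182425
Bottle of rosé €12.42: alcohol → 12.25% → €1.52145
Yoga mat €35.19: sporting goods, under €200.00 → 0% → €0.00
Unrounded tax sum = €53.655075 → €53.66

€53.66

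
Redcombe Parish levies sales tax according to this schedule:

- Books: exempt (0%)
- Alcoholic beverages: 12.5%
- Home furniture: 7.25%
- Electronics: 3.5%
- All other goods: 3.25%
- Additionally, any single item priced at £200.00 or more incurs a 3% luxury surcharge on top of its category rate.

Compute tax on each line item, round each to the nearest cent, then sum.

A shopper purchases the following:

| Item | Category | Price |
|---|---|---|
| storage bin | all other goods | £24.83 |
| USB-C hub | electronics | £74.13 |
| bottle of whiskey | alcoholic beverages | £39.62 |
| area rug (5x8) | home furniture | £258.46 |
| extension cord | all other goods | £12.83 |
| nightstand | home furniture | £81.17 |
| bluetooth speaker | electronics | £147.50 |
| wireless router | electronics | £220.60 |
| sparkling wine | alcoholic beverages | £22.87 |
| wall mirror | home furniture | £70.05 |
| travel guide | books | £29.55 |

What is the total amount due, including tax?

£1050.19

Storage bin £24.83: all other goods → 3.25% → £0.81
USB-C hub £74.13: electronics → 3.5% → £2.59
Bottle of whiskey £39.62: alcoholic beverages → 12.5% → £4.95
Area rug (5x8) £258.46: home furniture → 7.25% + 3% surcharge = 10.25% → £26.49
Extension cord £12.83: all other goods → 3.25% → £0.42
Nightstand £81.17: home furniture → 7.25% → £5.88
Bluetooth speaker £147.50: electronics → 3.5% → £5.16
Wireless router £220.60: electronics → 3.5% + 3% surcharge = 6.5% → £14.34
Sparkling wine £22.87: alcoholic beverages → 12.5% → £2.86
Wall mirror £70.05: home furniture → 7.25% → £5.08
Travel guide £29.55: books → 0% → £0.00
Subtotal = £981.61; tax = £68.58; total due = £1050.19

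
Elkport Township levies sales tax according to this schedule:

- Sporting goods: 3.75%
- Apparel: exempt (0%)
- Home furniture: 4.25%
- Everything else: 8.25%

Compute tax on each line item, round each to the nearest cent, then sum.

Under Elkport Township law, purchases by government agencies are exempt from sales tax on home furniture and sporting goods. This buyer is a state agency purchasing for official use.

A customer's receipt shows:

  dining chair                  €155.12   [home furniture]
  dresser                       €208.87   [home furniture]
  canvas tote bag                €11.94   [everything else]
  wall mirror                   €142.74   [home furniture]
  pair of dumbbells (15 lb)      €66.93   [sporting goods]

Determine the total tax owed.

Dining chair €155.12: home furniture, buyer-exempt → 0% → €0.00
Dresser €208.87: home furniture, buyer-exempt → 0% → €0.00
Canvas tote bag €11.94: everything else → 8.25% → €0.99
Wall mirror €142.74: home furniture, buyer-exempt → 0% → €0.00
Pair of dumbbells (15 lb) €66.93: sporting goods, buyer-exempt → 0% → €0.00
Total tax = €0.99

€0.99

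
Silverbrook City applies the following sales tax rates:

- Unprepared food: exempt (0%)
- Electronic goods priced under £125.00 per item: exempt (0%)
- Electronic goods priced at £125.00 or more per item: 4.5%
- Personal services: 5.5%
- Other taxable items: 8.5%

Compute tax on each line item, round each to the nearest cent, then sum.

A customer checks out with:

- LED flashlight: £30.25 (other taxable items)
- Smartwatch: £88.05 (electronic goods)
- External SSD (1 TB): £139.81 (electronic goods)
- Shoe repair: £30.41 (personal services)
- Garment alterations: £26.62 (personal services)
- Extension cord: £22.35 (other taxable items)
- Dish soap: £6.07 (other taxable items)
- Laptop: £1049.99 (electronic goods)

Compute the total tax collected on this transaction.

LED flashlight £30.25: other taxable items → 8.5% → £2.57
Smartwatch £88.05: electronic goods, under £125.00 → 0% → £0.00
External SSD (1 TB) £139.81: electronic goods, £125.00 or more → 4.5% → £6.29
Shoe repair £30.41: personal services → 5.5% → £1.67
Garment alterations £26.62: personal services → 5.5% → £1.46
Extension cord £22.35: other taxable items → 8.5% → £1.90
Dish soap £6.07: other taxable items → 8.5% → £0.52
Laptop £1049.99: electronic goods, £125.00 or more → 4.5% → £47.25
Total tax = £2.57 + £6.29 + £1.67 + £1.46 + £1.90 + £0.52 + £47.25 = £61.66

£61.66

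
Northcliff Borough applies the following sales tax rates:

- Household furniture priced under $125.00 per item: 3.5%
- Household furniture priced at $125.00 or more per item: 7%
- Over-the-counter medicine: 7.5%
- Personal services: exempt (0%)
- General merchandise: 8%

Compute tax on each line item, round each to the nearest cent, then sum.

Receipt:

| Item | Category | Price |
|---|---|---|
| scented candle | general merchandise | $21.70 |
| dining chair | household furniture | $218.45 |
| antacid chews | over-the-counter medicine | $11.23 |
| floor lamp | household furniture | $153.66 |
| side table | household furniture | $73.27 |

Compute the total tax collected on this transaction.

Scented candle $21.70: general merchandise → 8% → $1.74
Dining chair $218.45: household furniture, $125.00 or more → 7% → $15.29
Antacid chews $11.23: over-the-counter medicine → 7.5% → $0.84
Floor lamp $153.66: household furniture, $125.00 or more → 7% → $10.76
Side table $73.27: household furniture, under $125.00 → 3.5% → $2.56
Total tax = $1.74 + $15.29 + $0.84 + $10.76 + $2.56 = $31.19

$31.19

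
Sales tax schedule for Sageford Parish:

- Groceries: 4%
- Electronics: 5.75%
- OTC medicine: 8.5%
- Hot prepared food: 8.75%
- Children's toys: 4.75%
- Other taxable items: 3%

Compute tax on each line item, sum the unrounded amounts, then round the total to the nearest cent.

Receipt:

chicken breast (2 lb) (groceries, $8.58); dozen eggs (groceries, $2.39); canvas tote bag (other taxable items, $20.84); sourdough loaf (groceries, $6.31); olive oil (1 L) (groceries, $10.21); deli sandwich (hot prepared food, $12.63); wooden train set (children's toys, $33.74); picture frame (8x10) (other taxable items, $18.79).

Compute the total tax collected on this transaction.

$5.00

Chicken breast (2 lb) $8.58: groceries → 4% → $0.3432
Dozen eggs $2.39: groceries → 4% → $0.0956
Canvas tote bag $20.84: other taxable items → 3% → $0.6252
Sourdough loaf $6.31: groceries → 4% → $0.2524
Olive oil (1 L) $10.21: groceries → 4% → $0.4084
Deli sandwich $12.63: hot prepared food → 8.75% → $1.105125
Wooden train set $33.74: children's toys → 4.75% → $1.60265
Picture frame (8x10) $18.79: other taxable items → 3% → $0.5637
Unrounded tax sum = $4.996275 → $5.00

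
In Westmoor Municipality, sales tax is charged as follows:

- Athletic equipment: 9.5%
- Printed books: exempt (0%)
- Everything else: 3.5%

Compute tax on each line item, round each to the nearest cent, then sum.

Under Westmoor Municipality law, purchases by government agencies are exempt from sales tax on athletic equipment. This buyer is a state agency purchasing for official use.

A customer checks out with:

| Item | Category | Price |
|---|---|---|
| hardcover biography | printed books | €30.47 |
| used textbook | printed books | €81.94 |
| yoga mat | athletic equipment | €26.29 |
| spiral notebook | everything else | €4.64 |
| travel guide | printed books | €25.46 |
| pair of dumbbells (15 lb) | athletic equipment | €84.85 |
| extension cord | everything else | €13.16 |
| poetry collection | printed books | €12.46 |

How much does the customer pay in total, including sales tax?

€279.89

Hardcover biography €30.47: printed books → 0% → €0.00
Used textbook €81.94: printed books → 0% → €0.00
Yoga mat €26.29: athletic equipment, buyer-exempt → 0% → €0.00
Spiral notebook €4.64: everything else → 3.5% → €0.16
Travel guide €25.46: printed books → 0% → €0.00
Pair of dumbbells (15 lb) €84.85: athletic equipment, buyer-exempt → 0% → €0.00
Extension cord €13.16: everything else → 3.5% → €0.46
Poetry collection €12.46: printed books → 0% → €0.00
Subtotal = €279.27; tax = €0.62; total due = €279.89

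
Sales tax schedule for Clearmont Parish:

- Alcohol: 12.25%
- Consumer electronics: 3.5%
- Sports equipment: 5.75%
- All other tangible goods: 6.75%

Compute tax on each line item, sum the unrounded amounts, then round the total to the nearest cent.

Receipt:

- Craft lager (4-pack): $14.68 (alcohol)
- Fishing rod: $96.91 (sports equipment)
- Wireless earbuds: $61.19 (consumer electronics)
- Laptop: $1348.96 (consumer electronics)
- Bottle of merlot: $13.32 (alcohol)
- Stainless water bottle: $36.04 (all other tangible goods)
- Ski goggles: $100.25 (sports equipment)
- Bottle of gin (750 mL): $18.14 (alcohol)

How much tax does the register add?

$68.78

Craft lager (4-pack) $14.68: alcohol → 12.25% → $1.7983
Fishing rod $96.91: sports equipment → 5.75% → $5.572325
Wireless earbuds $61.19: consumer electronics → 3.5% → $2.14165
Laptop $1348.96: consumer electronics → 3.5% → $47.2136
Bottle of merlot $13.32: alcohol → 12.25% → $1.6317
Stainless water bottle $36.04: all other tangible goods → 6.75% → $2.4327
Ski goggles $100.25: sports equipment → 5.75% → $5.764375
Bottle of gin (750 mL) $18.14: alcohol → 12.25% → $2.22215
Unrounded tax sum = $68.7768 → $68.78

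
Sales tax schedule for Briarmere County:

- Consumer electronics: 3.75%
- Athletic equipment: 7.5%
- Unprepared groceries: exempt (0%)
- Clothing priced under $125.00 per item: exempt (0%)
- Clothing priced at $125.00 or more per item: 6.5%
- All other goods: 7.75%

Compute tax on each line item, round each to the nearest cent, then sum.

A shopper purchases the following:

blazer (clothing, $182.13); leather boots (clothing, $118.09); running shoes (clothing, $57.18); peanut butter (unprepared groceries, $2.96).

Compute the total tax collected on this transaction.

$11.84

Blazer $182.13: clothing, $125.00 or more → 6.5% → $11.84
Leather boots $118.09: clothing, under $125.00 → 0% → $0.00
Running shoes $57.18: clothing, under $125.00 → 0% → $0.00
Peanut butter $2.96: unprepared groceries → 0% → $0.00
Total tax = $11.84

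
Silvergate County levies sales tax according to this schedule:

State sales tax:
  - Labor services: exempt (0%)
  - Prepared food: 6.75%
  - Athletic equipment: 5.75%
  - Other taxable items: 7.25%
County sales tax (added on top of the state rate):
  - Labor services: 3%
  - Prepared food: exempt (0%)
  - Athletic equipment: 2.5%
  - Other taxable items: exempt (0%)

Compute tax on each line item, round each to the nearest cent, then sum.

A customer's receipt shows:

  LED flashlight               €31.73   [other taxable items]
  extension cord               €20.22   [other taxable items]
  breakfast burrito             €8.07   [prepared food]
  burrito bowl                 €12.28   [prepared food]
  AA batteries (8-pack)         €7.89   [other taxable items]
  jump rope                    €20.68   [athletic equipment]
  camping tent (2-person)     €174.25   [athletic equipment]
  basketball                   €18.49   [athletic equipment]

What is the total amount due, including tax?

LED flashlight €31.73: other taxable items → 7.25% + 0% county = 7.25% → €2.30
Extension cord €20.22: other taxable items → 7.25% + 0% county = 7.25% → €1.47
Breakfast burrito €8.07: prepared food → 6.75% + 0% county = 6.75% → €0.54
Burrito bowl €12.28: prepared food → 6.75% + 0% county = 6.75% → €0.83
AA batteries (8-pack) €7.89: other taxable items → 7.25% + 0% county = 7.25% → €0.57
Jump rope €20.68: athletic equipment → 5.75% + 2.5% county = 8.25% → €1.71
Camping tent (2-person) €174.25: athletic equipment → 5.75% + 2.5% county = 8.25% → €14.38
Basketball €18.49: athletic equipment → 5.75% + 2.5% county = 8.25% → €1.53
Subtotal = €293.61; tax = €23.33; total due = €316.94

€316.94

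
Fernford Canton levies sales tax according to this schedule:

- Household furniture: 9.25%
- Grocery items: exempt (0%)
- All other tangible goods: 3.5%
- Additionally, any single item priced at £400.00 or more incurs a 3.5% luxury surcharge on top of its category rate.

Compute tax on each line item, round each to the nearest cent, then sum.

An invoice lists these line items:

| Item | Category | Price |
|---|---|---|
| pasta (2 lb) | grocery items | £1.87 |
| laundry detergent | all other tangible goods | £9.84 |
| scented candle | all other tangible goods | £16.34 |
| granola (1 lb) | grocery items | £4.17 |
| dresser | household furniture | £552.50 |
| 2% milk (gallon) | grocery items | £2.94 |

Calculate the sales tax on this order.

£71.35

Pasta (2 lb) £1.87: grocery items → 0% → £0.00
Laundry detergent £9.84: all other tangible goods → 3.5% → £0.34
Scented candle £16.34: all other tangible goods → 3.5% → £0.57
Granola (1 lb) £4.17: grocery items → 0% → £0.00
Dresser £552.50: household furniture → 9.25% + 3.5% surcharge = 12.75% → £70.44
2% milk (gallon) £2.94: grocery items → 0% → £0.00
Total tax = £0.34 + £0.57 + £70.44 = £71.35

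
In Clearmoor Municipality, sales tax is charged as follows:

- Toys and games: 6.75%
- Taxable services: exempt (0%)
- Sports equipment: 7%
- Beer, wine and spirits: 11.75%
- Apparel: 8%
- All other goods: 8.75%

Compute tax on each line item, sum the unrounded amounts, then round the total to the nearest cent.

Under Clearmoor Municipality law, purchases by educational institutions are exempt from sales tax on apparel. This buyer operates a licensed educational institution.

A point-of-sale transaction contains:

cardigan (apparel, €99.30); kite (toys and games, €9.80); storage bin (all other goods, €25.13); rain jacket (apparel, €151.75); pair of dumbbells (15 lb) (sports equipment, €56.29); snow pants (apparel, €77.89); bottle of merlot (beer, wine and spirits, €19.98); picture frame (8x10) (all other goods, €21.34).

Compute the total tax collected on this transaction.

Cardigan €99.30: apparel, buyer-exempt → 0% → €0.00
Kite €9.80: toys and games → 6.75% → €0.6615
Storage bin €25.13: all other goods → 8.75% → €2.198875
Rain jacket €151.75: apparel, buyer-exempt → 0% → €0.00
Pair of dumbbells (15 lb) €56.29: sports equipment → 7% → €3.9403
Snow pants €77.89: apparel, buyer-exempt → 0% → €0.00
Bottle of merlot €19.98: beer, wine and spirits → 11.75% → €2.34765
Picture frame (8x10) €21.34: all other goods → 8.75% → €1.86725
Unrounded tax sum = €11.015575 → €11.02

€11.02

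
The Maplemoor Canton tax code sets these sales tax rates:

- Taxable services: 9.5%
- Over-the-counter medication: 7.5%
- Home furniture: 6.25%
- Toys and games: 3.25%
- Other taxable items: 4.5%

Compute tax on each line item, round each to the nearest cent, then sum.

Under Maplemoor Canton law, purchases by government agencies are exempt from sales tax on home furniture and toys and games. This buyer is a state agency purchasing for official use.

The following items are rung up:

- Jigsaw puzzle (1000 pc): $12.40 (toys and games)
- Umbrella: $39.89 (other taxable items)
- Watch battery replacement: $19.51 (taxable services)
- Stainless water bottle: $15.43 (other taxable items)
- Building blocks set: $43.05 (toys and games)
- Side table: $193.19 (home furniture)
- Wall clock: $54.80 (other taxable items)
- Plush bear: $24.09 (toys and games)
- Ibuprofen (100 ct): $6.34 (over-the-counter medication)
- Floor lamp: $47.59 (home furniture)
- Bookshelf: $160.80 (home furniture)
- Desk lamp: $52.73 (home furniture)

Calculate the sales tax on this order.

$7.29

Jigsaw puzzle (1000 pc) $12.40: toys and games, buyer-exempt → 0% → $0.00
Umbrella $39.89: other taxable items → 4.5% → $1.80
Watch battery replacement $19.51: taxable services → 9.5% → $1.85
Stainless water bottle $15.43: other taxable items → 4.5% → $0.69
Building blocks set $43.05: toys and games, buyer-exempt → 0% → $0.00
Side table $193.19: home furniture, buyer-exempt → 0% → $0.00
Wall clock $54.80: other taxable items → 4.5% → $2.47
Plush bear $24.09: toys and games, buyer-exempt → 0% → $0.00
Ibuprofen (100 ct) $6.34: over-the-counter medication → 7.5% → $0.48
Floor lamp $47.59: home furniture, buyer-exempt → 0% → $0.00
Bookshelf $160.80: home furniture, buyer-exempt → 0% → $0.00
Desk lamp $52.73: home furniture, buyer-exempt → 0% → $0.00
Total tax = $1.80 + $1.85 + $0.69 + $2.47 + $0.48 = $7.29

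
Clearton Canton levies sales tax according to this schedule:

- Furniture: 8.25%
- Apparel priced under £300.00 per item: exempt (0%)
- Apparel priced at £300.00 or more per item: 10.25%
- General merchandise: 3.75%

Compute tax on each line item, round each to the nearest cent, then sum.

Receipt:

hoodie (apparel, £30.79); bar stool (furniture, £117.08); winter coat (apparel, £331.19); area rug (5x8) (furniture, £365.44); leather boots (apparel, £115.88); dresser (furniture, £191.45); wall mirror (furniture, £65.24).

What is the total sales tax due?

£94.93

Hoodie £30.79: apparel, under £300.00 → 0% → £0.00
Bar stool £117.08: furniture → 8.25% → £9.66
Winter coat £331.19: apparel, £300.00 or more → 10.25% → £33.95
Area rug (5x8) £365.44: furniture → 8.25% → £30.15
Leather boots £115.88: apparel, under £300.00 → 0% → £0.00
Dresser £191.45: furniture → 8.25% → £15.79
Wall mirror £65.24: furniture → 8.25% → £5.38
Total tax = £9.66 + £33.95 + £30.15 + £15.79 + £5.38 = £94.93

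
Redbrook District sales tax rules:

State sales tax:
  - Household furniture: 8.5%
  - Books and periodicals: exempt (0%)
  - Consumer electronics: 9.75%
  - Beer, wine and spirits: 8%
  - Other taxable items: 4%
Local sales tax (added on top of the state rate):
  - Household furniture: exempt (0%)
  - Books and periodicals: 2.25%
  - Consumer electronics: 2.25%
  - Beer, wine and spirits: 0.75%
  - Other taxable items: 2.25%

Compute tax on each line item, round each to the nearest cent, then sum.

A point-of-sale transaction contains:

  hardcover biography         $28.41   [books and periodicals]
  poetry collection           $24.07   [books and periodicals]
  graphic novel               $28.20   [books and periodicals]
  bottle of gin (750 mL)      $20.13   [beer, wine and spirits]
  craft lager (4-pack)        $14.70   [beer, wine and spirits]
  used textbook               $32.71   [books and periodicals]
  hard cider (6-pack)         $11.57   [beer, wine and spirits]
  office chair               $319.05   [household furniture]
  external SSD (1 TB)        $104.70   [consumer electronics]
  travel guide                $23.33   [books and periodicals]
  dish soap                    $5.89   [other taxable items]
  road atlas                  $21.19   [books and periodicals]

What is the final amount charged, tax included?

Hardcover biography $28.41: books and periodicals → 0% + 2.25% local = 2.25% → $0.64
Poetry collection $24.07: books and periodicals → 0% + 2.25% local = 2.25% → $0.54
Graphic novel $28.20: books and periodicals → 0% + 2.25% local = 2.25% → $0.63
Bottle of gin (750 mL) $20.13: beer, wine and spirits → 8% + 0.75% local = 8.75% → $1.76
Craft lager (4-pack) $14.70: beer, wine and spirits → 8% + 0.75% local = 8.75% → $1.29
Used textbook $32.71: books and periodicals → 0% + 2.25% local = 2.25% → $0.74
Hard cider (6-pack) $11.57: beer, wine and spirits → 8% + 0.75% local = 8.75% → $1.01
Office chair $319.05: household furniture → 8.5% + 0% local = 8.5% → $27.12
External SSD (1 TB) $104.70: consumer electronics → 9.75% + 2.25% local = 12% → $12.56
Travel guide $23.33: books and periodicals → 0% + 2.25% local = 2.25% → $0.52
Dish soap $5.89: other taxable items → 4% + 2.25% local = 6.25% → $0.37
Road atlas $21.19: books and periodicals → 0% + 2.25% local = 2.25% → $0.48
Subtotal = $633.95; tax = $47.66; total due = $681.61

$681.61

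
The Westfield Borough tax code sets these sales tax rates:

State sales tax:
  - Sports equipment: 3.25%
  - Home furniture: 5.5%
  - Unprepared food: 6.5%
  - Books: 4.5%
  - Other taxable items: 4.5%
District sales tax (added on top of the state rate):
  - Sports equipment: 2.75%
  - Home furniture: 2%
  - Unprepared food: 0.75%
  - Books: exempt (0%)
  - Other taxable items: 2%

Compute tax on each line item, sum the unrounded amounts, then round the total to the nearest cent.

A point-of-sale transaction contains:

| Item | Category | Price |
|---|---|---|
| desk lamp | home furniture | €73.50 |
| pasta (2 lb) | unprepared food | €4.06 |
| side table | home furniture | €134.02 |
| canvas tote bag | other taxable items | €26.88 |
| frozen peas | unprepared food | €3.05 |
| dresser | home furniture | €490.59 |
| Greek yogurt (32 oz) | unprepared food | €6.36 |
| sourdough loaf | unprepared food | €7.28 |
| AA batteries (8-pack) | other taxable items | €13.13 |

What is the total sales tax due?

€56.46

Desk lamp €73.50: home furniture → 5.5% + 2% district = 7.5% → €5.5125
Pasta (2 lb) €4.06: unprepared food → 6.5% + 0.75% district = 7.25% → €0.29435
Side table €134.02: home furniture → 5.5% + 2% district = 7.5% → €10.0515
Canvas tote bag €26.88: other taxable items → 4.5% + 2% district = 6.5% → €1.7472
Frozen peas €3.05: unprepared food → 6.5% + 0.75% district = 7.25% → €0.221125
Dresser €490.59: home furniture → 5.5% + 2% district = 7.5% → €36.79425
Greek yogurt (32 oz) €6.36: unprepared food → 6.5% + 0.75% district = 7.25% → €0.4611
Sourdough loaf €7.28: unprepared food → 6.5% + 0.75% district = 7.25% → €0.5278
AA batteries (8-pack) €13.13: other taxable items → 4.5% + 2% district = 6.5% → €0.85345
Unrounded tax sum = €56.463275 → €56.46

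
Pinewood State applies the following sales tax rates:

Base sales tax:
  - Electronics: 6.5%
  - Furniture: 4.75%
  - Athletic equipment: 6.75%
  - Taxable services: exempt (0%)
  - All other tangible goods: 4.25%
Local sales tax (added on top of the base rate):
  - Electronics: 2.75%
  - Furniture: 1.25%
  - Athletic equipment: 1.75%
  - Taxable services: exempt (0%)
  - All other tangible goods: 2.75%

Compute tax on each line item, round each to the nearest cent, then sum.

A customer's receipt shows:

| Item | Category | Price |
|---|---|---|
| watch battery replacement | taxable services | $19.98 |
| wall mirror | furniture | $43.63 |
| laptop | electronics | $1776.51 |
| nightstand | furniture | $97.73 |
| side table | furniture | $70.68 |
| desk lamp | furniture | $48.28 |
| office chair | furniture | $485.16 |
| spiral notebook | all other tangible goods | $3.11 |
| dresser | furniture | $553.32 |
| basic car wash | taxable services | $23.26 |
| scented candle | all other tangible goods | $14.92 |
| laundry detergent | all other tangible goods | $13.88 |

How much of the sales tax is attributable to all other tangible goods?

$2.23

Spiral notebook $3.11: all other tangible goods → 4.25% + 2.75% local = 7% → $0.22
Scented candle $14.92: all other tangible goods → 4.25% + 2.75% local = 7% → $1.04
Laundry detergent $13.88: all other tangible goods → 4.25% + 2.75% local = 7% → $0.97
Tax on all other tangible goods = $0.22 + $1.04 + $0.97 = $2.23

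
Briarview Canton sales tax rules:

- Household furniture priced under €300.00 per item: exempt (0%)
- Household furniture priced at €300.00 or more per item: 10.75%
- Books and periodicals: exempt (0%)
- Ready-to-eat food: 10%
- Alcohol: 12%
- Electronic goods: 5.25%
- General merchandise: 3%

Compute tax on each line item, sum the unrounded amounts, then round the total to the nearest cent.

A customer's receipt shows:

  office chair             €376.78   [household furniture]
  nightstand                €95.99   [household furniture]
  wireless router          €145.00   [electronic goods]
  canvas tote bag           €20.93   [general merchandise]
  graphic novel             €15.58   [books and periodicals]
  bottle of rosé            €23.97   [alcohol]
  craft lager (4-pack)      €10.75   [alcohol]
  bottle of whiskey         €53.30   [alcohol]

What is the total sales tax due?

Office chair €376.78: household furniture, €300.00 or more → 10.75% → €40.50385
Nightstand €95.99: household furniture, under €300.00 → 0% → €0.00
Wireless router €145.00: electronic goods → 5.25% → €7.6125
Canvas tote bag €20.93: general merchandise → 3% → €0.6279
Graphic novel €15.58: books and periodicals → 0% → €0.00
Bottle of rosé €23.97: alcohol → 12% → €2.8764
Craft lager (4-pack) €10.75: alcohol → 12% → €1.29
Bottle of whiskey €53.30: alcohol → 12% → €6.396
Unrounded tax sum = €59.30665 → €59.31

€59.31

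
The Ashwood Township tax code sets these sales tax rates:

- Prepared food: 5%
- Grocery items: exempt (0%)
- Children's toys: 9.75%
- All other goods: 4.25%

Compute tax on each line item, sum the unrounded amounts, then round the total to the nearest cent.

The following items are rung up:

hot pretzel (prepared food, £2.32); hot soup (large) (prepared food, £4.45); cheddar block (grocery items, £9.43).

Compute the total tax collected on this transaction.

Hot pretzel £2.32: prepared food → 5% → £0.116
Hot soup (large) £4.45: prepared food → 5% → £0.2225
Cheddar block £9.43: grocery items → 0% → £0.00
Unrounded tax sum = £0.3385 → £0.34

£0.34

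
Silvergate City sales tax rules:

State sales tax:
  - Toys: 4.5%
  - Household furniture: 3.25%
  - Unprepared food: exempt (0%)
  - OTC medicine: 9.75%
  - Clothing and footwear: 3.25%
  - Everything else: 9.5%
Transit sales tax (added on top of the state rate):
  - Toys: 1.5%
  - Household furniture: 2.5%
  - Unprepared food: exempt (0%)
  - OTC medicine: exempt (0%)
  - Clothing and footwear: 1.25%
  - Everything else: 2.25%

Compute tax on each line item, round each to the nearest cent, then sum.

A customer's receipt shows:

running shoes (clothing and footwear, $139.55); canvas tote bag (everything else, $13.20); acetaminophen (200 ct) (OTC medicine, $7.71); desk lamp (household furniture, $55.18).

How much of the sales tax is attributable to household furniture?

$3.17

Desk lamp $55.18: household furniture → 3.25% + 2.5% transit = 5.75% → $3.17
Tax on household furniture = $3.17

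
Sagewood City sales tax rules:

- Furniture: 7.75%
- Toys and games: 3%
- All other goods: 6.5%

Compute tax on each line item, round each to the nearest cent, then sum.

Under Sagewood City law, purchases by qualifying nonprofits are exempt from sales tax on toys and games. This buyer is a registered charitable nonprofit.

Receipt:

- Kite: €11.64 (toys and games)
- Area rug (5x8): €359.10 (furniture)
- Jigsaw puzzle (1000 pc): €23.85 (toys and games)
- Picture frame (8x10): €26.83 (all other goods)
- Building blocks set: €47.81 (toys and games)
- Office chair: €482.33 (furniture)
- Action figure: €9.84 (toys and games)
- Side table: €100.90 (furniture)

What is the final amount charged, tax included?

€1137.07

Kite €11.64: toys and games, buyer-exempt → 0% → €0.00
Area rug (5x8) €359.10: furniture → 7.75% → €27.83
Jigsaw puzzle (1000 pc) €23.85: toys and games, buyer-exempt → 0% → €0.00
Picture frame (8x10) €26.83: all other goods → 6.5% → €1.74
Building blocks set €47.81: toys and games, buyer-exempt → 0% → €0.00
Office chair €482.33: furniture → 7.75% → €37.38
Action figure €9.84: toys and games, buyer-exempt → 0% → €0.00
Side table €100.90: furniture → 7.75% → €7.82
Subtotal = €1062.30; tax = €74.77; total due = €1137.07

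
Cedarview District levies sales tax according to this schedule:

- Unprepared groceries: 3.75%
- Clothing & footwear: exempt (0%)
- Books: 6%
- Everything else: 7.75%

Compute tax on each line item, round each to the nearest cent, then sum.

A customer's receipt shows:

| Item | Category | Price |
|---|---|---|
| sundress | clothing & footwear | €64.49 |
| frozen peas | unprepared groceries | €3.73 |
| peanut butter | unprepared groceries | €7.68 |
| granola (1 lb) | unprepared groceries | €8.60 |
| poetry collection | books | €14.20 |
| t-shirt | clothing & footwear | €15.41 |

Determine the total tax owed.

€1.60

Sundress €64.49: clothing & footwear → 0% → €0.00
Frozen peas €3.73: unprepared groceries → 3.75% → €0.14
Peanut butter €7.68: unprepared groceries → 3.75% → €0.29
Granola (1 lb) €8.60: unprepared groceries → 3.75% → €0.32
Poetry collection €14.20: books → 6% → €0.85
T-shirt €15.41: clothing & footwear → 0% → €0.00
Total tax = €0.14 + €0.29 + €0.32 + €0.85 = €1.60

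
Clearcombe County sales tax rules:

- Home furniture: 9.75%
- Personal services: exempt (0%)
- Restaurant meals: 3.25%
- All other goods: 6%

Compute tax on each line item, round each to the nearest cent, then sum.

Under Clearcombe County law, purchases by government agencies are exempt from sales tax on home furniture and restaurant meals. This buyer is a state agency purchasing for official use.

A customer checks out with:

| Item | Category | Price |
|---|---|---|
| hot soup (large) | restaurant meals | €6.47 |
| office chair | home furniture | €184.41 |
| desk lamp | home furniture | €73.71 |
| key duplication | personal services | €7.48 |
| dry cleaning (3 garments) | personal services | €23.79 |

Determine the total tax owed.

Hot soup (large) €6.47: restaurant meals, buyer-exempt → 0% → €0.00
Office chair €184.41: home furniture, buyer-exempt → 0% → €0.00
Desk lamp €73.71: home furniture, buyer-exempt → 0% → €0.00
Key duplication €7.48: personal services → 0% → €0.00
Dry cleaning (3 garments) €23.79: personal services → 0% → €0.00
Total tax = €0.00

€0.00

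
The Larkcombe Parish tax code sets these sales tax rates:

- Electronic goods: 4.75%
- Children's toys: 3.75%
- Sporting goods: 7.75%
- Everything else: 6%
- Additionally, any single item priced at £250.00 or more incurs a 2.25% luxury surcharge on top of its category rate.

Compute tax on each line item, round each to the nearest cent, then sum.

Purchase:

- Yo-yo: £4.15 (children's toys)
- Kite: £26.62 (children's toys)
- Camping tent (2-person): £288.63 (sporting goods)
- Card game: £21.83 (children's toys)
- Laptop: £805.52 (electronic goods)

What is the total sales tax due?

£87.23

Yo-yo £4.15: children's toys → 3.75% → £0.16
Kite £26.62: children's toys → 3.75% → £1.00
Camping tent (2-person) £288.63: sporting goods → 7.75% + 2.25% surcharge = 10% → £28.86
Card game £21.83: children's toys → 3.75% → £0.82
Laptop £805.52: electronic goods → 4.75% + 2.25% surcharge = 7% → £56.39
Total tax = £0.16 + £1.00 + £28.86 + £0.82 + £56.39 = £87.23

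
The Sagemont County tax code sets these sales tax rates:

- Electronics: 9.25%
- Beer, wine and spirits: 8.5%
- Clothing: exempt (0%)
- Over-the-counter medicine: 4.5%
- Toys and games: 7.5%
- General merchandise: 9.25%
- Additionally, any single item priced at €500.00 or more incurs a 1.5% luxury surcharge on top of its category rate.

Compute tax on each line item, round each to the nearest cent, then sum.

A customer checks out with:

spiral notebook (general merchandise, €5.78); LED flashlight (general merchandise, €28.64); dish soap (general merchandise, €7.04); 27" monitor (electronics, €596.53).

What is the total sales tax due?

€67.96

Spiral notebook €5.78: general merchandise → 9.25% → €0.53
LED flashlight €28.64: general merchandise → 9.25% → €2.65
Dish soap €7.04: general merchandise → 9.25% → €0.65
27" monitor €596.53: electronics → 9.25% + 1.5% surcharge = 10.75% → €64.13
Total tax = €0.53 + €2.65 + €0.65 + €64.13 = €67.96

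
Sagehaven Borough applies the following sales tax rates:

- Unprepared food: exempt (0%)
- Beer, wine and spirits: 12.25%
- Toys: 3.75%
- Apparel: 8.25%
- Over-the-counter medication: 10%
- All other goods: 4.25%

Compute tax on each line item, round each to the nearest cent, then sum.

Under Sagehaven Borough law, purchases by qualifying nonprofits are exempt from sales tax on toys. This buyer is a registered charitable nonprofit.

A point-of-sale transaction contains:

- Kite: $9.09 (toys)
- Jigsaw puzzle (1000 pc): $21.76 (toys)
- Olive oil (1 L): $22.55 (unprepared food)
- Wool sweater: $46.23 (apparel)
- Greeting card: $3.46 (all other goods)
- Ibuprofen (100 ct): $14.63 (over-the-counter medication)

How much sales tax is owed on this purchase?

$5.42

Kite $9.09: toys, buyer-exempt → 0% → $0.00
Jigsaw puzzle (1000 pc) $21.76: toys, buyer-exempt → 0% → $0.00
Olive oil (1 L) $22.55: unprepared food → 0% → $0.00
Wool sweater $46.23: apparel → 8.25% → $3.81
Greeting card $3.46: all other goods → 4.25% → $0.15
Ibuprofen (100 ct) $14.63: over-the-counter medication → 10% → $1.46
Total tax = $3.81 + $0.15 + $1.46 = $5.42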